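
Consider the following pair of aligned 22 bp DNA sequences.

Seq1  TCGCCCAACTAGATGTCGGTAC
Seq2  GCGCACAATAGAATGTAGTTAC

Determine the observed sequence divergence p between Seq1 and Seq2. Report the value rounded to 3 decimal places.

The sequences differ at positions 1 (T/G), 5 (C/A), 9 (C/T), 10 (T/A), 11 (A/G), 12 (G/A), 17 (C/A), 19 (G/T).
There are 8 differences over 22 sites, so p = 8/22 = 0.364.

0.364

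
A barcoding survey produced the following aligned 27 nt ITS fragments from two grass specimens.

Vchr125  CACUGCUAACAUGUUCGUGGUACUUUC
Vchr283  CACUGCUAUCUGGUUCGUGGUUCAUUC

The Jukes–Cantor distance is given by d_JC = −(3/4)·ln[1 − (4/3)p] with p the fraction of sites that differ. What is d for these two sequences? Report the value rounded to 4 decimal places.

0.2127

The sequences differ at positions 9 (A/U), 11 (A/U), 12 (U/G), 22 (A/U), 24 (U/A).
p = 5/27 = 0.185185.
d = −0.75 · ln(1 − (4/3)·0.185185) = −0.75 · ln(0.753087) = −0.75 · (-0.283575) = 0.2127.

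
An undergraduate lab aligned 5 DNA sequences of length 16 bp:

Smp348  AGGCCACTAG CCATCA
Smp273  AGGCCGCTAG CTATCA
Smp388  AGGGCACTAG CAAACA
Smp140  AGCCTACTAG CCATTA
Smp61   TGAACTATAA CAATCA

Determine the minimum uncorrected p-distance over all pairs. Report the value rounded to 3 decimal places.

0.125

Pairwise Hamming distances:
  Smp348 vs Smp273: 2
  Smp348 vs Smp388: 3
  Smp348 vs Smp140: 3
  Smp348 vs Smp61: 7
  Smp273 vs Smp388: 4
  Smp273 vs Smp140: 5
  Smp273 vs Smp61: 7
  Smp388 vs Smp140: 6
  Smp388 vs Smp61: 7
  Smp140 vs Smp61: 9
The smallest is 2 mismatches, between Smp348 and Smp273; p = 2/16 = 0.125.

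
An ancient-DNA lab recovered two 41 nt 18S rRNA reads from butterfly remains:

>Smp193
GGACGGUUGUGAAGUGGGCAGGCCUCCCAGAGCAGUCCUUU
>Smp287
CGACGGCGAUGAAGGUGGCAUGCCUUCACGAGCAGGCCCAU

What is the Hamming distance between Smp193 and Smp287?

13

Mismatches occur at site 1 (G→C), site 7 (U→C), site 8 (U→G), site 9 (G→A), site 15 (U→G), site 16 (G→U), site 21 (G→U), site 26 (C→U), site 28 (C→A), site 29 (A→C), site 36 (U→G), site 39 (U→C), site 40 (U→A).
That gives 13 mismatches out of 41 aligned sites, so the Hamming distance is 13.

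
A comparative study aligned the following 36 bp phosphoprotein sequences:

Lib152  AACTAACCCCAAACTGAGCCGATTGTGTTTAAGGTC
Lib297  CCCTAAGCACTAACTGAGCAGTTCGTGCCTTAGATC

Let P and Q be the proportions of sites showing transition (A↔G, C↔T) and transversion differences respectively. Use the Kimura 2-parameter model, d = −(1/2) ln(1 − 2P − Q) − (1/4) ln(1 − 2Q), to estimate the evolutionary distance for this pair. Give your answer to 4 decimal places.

Mismatches occur at site 1 (A→C, transversion), site 2 (A→C, transversion), site 7 (C→G, transversion), site 9 (C→A, transversion), site 11 (A→T, transversion), site 20 (C→A, transversion), site 22 (A→T, transversion), site 24 (T→C, transition), site 28 (T→C, transition), site 29 (T→C, transition), site 31 (A→T, transversion), site 34 (G→A, transition).
Of the 12 differences, 4 transitions and 8 transversions over 36 sites: P = 4/36 = 0.111111, Q = 8/36 = 0.222222.
d = −0.5·ln(0.555556) − 0.25·ln(0.555556) = −0.5·(-0.587786) − 0.25·(-0.587786) = 0.4408.

0.4408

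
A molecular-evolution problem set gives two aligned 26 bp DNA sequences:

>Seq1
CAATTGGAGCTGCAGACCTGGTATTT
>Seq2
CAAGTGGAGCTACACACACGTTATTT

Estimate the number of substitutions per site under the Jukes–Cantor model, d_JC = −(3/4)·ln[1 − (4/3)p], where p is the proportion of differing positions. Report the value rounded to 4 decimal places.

0.2758

The sequences differ at positions 4 (T/G), 12 (G/A), 15 (G/C), 18 (C/A), 19 (T/C), 21 (G/T).
p = 6/26 = 0.230769.
d = −0.75 · ln(1 − (4/3)·0.230769) = −0.75 · ln(0.692308) = −0.75 · (-0.367724) = 0.2758.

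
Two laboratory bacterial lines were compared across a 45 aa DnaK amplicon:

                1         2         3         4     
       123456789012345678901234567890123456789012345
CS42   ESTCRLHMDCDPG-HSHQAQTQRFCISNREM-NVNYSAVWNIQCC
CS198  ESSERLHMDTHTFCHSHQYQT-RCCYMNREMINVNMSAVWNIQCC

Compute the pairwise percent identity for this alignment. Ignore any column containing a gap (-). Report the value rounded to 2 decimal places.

73.81%

Excluding the 3 gap columns leaves 42 comparable sites.
The sequences differ at positions 3 (T/S), 4 (C/E), 10 (C/T), 11 (D/H), 12 (P/T), 13 (G/F), 19 (A/Y), 24 (F/C), 26 (I/Y), 27 (S/M), 36 (Y/M).
31 of the 42 comparable sites match, so the percent identity is 31/42 × 100 = 73.81%.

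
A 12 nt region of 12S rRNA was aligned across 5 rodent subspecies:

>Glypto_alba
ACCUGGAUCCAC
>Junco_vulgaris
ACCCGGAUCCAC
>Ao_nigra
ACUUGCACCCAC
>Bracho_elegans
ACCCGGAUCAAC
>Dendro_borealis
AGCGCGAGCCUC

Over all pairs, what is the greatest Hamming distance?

7

Pairwise Hamming distances:
  Glypto_alba vs Junco_vulgaris: 1
  Glypto_alba vs Ao_nigra: 3
  Glypto_alba vs Bracho_elegans: 2
  Glypto_alba vs Dendro_borealis: 5
  Junco_vulgaris vs Ao_nigra: 4
  Junco_vulgaris vs Bracho_elegans: 1
  Junco_vulgaris vs Dendro_borealis: 5
  Ao_nigra vs Bracho_elegans: 5
  Ao_nigra vs Dendro_borealis: 7
  Bracho_elegans vs Dendro_borealis: 6
The largest is 7, between Ao_nigra and Dendro_borealis.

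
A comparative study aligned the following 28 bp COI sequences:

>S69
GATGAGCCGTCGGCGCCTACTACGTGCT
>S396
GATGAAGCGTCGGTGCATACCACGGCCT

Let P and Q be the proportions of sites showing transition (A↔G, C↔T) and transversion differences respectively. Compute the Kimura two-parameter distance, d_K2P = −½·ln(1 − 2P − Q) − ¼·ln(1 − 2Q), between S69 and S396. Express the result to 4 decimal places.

Differing sites — 6:G/A (Ti); 7:C/G (Tv); 14:C/T (Ti); 17:C/A (Tv); 21:T/C (Ti); 25:T/G (Tv); 26:G/C (Tv).
Of the 7 differences, 3 transitions and 4 transversions over 28 sites: P = 3/28 = 0.107143, Q = 4/28 = 0.142857.
d = −0.5·ln(0.642857) − 0.25·ln(0.714286) = −0.5·(-0.441833) − 0.25·(-0.336472) = 0.3050.

0.3050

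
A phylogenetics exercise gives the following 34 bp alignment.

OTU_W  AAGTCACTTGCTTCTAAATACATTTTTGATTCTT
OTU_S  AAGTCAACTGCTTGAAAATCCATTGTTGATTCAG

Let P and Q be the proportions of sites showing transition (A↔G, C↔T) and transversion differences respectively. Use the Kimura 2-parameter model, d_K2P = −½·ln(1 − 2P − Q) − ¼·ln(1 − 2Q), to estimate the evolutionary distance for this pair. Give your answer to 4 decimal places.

0.2864

The sequences differ at positions 7 (C/A, transversion), 8 (T/C, transition), 14 (C/G, transversion), 15 (T/A, transversion), 20 (A/C, transversion), 25 (T/G, transversion), 33 (T/A, transversion), 34 (T/G, transversion).
Of the 8 differences, 1 transition and 7 transversions over 34 sites: P = 1/34 = 0.029412, Q = 7/34 = 0.205882.
d = −0.5·ln(0.735294) − 0.25·ln(0.588236) = −0.5·(-0.307485) − 0.25·(-0.530627) = 0.2864.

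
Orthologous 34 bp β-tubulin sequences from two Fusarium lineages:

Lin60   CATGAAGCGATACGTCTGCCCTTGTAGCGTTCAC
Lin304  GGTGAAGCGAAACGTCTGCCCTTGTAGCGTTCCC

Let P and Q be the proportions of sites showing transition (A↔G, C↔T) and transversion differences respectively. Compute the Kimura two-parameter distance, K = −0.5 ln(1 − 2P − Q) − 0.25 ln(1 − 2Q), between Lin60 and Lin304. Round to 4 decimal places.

0.1281

Mismatches occur at site 1 (C↔G, transversion), site 2 (A↔G, transition), site 11 (T↔A, transversion), site 33 (A↔C, transversion).
Of the 4 differences, 1 transition and 3 transversions over 34 sites: P = 1/34 = 0.029412, Q = 3/34 = 0.088235.
d = −0.5·ln(0.852941) − 0.25·ln(0.823530) = −0.5·(-0.159065) − 0.25·(-0.194155) = 0.1281.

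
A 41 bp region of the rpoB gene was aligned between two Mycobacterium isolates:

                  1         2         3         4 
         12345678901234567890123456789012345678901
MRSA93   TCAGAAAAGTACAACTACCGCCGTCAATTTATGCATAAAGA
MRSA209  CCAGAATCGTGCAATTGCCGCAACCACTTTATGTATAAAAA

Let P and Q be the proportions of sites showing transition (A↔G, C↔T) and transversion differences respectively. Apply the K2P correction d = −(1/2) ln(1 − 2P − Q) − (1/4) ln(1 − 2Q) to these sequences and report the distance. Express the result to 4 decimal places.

0.3888

Mismatches occur at site 1 (T↔C, transition), site 7 (A↔T, transversion), site 8 (A↔C, transversion), site 11 (A↔G, transition), site 15 (C↔T, transition), site 17 (A↔G, transition), site 22 (C↔A, transversion), site 23 (G↔A, transition), site 24 (T↔C, transition), site 27 (A↔C, transversion), site 34 (C↔T, transition), site 40 (G↔A, transition).
Of the 12 differences, 8 transitions and 4 transversions over 41 sites: P = 8/41 = 0.195122, Q = 4/41 = 0.097561.
d = −0.5·ln(0.512195) − 0.25·ln(0.804878) = −0.5·(-0.669050) − 0.25·(-0.217065) = 0.3888.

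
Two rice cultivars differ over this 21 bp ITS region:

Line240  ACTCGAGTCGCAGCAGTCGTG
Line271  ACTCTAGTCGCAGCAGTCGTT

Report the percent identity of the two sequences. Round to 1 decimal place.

Mismatches occur at site 5 (G→T), site 21 (G→T).
19 of the 21 sites match, so the percent identity is 19/21 × 100 = 90.5%.

90.5%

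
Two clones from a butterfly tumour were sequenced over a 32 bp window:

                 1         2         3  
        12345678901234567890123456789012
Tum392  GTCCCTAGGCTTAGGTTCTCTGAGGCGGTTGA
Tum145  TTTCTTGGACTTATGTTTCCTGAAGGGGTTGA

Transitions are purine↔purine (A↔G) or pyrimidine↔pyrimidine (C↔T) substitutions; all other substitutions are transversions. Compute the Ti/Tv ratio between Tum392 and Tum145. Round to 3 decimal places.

Differing sites — 1:G/T (Tv); 3:C/T (Ti); 5:C/T (Ti); 7:A/G (Ti); 9:G/A (Ti); 14:G/T (Tv); 18:C/T (Ti); 19:T/C (Ti); 24:G/A (Ti); 26:C/G (Tv).
Of the 10 differences, 7 transitions and 3 transversions, so Ti/Tv = 7/3 = 2.333.

2.333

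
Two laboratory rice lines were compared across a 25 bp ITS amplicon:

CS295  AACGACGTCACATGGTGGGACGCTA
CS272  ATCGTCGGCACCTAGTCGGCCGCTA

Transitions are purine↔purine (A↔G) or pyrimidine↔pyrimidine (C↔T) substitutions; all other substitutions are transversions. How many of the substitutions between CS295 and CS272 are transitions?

1

Differing sites — 2:A/T (Tv); 5:A/T (Tv); 8:T/G (Tv); 12:A/C (Tv); 14:G/A (Ti); 17:G/C (Tv); 20:A/C (Tv).
Of the 7 differences, 1 transition and 6 transversions, so the answer is 1.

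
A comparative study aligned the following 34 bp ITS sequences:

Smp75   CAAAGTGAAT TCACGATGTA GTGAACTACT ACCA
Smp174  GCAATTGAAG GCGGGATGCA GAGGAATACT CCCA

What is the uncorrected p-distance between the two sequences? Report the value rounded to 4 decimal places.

Differing sites — 1:C/G; 2:A/C; 5:G/T; 10:T/G; 11:T/G; 13:A/G; 14:C/G; 19:T/C; 22:T/A; 24:A/G; 26:C/A; 31:A/C.
There are 12 differences over 34 sites, so p = 12/34 = 0.3529.

0.3529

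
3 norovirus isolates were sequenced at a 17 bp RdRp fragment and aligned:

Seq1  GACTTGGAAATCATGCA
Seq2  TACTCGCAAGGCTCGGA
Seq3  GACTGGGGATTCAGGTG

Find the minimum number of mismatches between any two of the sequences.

6

Pairwise Hamming distances:
  Seq1 vs Seq2: 8
  Seq1 vs Seq3: 6
  Seq2 vs Seq3: 10
The smallest is 6, between Seq1 and Seq3.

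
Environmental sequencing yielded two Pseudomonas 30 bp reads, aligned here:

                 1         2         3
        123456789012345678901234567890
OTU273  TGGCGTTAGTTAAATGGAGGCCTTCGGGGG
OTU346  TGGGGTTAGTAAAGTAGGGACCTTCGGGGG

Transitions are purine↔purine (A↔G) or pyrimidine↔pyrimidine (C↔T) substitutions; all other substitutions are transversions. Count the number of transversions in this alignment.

2

Differing sites — 4:C/G (Tv); 11:T/A (Tv); 14:A/G (Ti); 16:G/A (Ti); 18:A/G (Ti); 20:G/A (Ti).
Of the 6 differences, 4 transitions and 2 transversions, so the answer is 2.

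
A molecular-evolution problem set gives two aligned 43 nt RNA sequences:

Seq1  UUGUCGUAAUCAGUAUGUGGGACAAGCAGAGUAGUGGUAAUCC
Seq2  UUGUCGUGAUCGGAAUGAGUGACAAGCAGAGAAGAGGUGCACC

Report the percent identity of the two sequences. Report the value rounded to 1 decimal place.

76.7%

Mismatches occur at site 8 (A/G), site 12 (A/G), site 14 (U/A), site 18 (U/A), site 20 (G/U), site 32 (U/A), site 35 (U/A), site 39 (A/G), site 40 (A/C), site 41 (U/A).
33 of the 43 sites match, so the percent identity is 33/43 × 100 = 76.7%.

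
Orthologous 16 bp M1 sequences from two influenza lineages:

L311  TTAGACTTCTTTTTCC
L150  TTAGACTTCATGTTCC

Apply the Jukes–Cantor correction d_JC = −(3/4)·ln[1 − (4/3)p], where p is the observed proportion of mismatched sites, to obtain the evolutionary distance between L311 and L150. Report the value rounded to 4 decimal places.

Differing sites — 10:T/A; 12:T/G.
p = 2/16 = 0.125000.
d = −0.75 · ln(1 − (4/3)·0.125000) = −0.75 · ln(0.833333) = −0.75 · (-0.182322) = 0.1367.

0.1367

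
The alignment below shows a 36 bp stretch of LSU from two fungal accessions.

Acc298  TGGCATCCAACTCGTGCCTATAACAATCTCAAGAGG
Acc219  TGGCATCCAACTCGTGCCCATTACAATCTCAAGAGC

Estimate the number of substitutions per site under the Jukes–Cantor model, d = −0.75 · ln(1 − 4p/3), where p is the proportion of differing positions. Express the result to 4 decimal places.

0.0883

Differing sites — 19:T/C; 22:A/T; 36:G/C.
p = 3/36 = 0.083333.
d = −0.75 · ln(1 − (4/3)·0.083333) = −0.75 · ln(0.888889) = −0.75 · (-0.117783) = 0.0883.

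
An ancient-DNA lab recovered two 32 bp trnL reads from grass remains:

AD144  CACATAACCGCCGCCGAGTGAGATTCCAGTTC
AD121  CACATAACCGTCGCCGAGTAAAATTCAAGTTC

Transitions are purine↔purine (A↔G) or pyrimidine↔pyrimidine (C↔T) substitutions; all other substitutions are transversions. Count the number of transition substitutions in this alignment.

3

Differing sites — 11:C/T (Ti); 20:G/A (Ti); 22:G/A (Ti); 27:C/A (Tv).
Of the 4 differences, 3 transitions and 1 transversion, so the answer is 3.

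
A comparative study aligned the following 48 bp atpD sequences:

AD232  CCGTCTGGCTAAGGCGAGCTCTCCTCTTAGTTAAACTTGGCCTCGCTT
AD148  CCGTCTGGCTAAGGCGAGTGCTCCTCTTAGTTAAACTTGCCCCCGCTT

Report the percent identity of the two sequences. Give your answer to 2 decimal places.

91.67%

Differing sites — 19:C/T; 20:T/G; 40:G/C; 43:T/C.
44 of the 48 sites match, so the percent identity is 44/48 × 100 = 91.67%.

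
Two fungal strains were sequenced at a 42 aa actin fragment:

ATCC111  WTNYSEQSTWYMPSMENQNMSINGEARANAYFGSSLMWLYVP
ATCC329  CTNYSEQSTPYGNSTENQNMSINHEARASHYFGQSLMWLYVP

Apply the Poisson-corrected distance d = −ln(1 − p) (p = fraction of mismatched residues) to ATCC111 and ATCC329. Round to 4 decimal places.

0.2412

Mismatches occur at site 1 (W/C), site 10 (W/P), site 12 (M/G), site 13 (P/N), site 15 (M/T), site 24 (G/H), site 29 (N/S), site 30 (A/H), site 34 (S/Q).
p = 9/42 = 0.214286.
d = −ln(1 − 0.214286) = −ln(0.785714) = 0.2412.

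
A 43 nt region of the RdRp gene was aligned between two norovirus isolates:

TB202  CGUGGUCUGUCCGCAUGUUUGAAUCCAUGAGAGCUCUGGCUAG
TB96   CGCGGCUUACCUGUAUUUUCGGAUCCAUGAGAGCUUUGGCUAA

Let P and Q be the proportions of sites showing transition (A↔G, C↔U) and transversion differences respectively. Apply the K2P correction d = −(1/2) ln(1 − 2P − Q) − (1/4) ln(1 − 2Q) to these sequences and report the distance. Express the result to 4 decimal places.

0.3946

The sequences differ at positions 3 (U/C, transition), 6 (U/C, transition), 7 (C/U, transition), 9 (G/A, transition), 10 (U/C, transition), 12 (C/U, transition), 14 (C/U, transition), 17 (G/U, transversion), 20 (U/C, transition), 22 (A/G, transition), 36 (C/U, transition), 43 (G/A, transition).
Of the 12 differences, 11 transitions and 1 transversion over 43 sites: P = 11/43 = 0.255814, Q = 1/43 = 0.023256.
d = −0.5·ln(0.465116) − 0.25·ln(0.953488) = −0.5·(-0.765468) − 0.25·(-0.047628) = 0.3946.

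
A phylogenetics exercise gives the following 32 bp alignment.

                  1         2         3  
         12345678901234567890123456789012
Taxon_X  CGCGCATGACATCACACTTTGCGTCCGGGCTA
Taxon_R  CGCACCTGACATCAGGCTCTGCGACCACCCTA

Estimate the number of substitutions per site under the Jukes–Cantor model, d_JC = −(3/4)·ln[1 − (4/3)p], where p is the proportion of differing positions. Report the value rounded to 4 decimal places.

The sequences differ at positions 4 (G/A), 6 (A/C), 15 (C/G), 16 (A/G), 19 (T/C), 24 (T/A), 27 (G/A), 28 (G/C), 29 (G/C).
p = 9/32 = 0.281250.
d = −0.75 · ln(1 − (4/3)·0.281250) = −0.75 · ln(0.625000) = −0.75 · (-0.470004) = 0.3525.

0.3525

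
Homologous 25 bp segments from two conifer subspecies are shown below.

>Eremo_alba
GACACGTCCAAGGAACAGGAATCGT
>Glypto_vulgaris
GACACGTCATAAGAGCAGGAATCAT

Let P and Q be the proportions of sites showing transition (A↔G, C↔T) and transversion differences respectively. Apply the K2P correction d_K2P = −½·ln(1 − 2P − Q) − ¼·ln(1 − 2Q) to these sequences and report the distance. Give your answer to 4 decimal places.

Mismatches occur at site 9 (C↔A, transversion), site 10 (A↔T, transversion), site 12 (G↔A, transition), site 15 (A↔G, transition), site 24 (G↔A, transition).
Of the 5 differences, 3 transitions and 2 transversions over 25 sites: P = 3/25 = 0.120000, Q = 2/25 = 0.080000.
d = −0.5·ln(0.680000) − 0.25·ln(0.840000) = −0.5·(-0.385662) − 0.25·(-0.174353) = 0.2364.

0.2364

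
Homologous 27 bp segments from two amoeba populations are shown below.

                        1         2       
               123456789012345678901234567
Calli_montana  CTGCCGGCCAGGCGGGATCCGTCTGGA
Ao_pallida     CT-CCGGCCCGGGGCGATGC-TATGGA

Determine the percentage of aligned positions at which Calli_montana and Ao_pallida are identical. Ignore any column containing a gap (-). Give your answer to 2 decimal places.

80.00%

Excluding the 2 gap columns leaves 25 comparable sites.
Mismatches occur at site 10 (A/C), site 13 (C/G), site 15 (G/C), site 19 (C/G), site 23 (C/A).
20 of the 25 comparable sites match, so the percent identity is 20/25 × 100 = 80.00%.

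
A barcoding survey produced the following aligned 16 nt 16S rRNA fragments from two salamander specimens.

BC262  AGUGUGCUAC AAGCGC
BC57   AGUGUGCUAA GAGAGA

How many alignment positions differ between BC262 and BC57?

4

Differing sites — 10:C/A; 11:A/G; 14:C/A; 16:C/A.
That gives 4 mismatches out of 16 aligned sites, so the Hamming distance is 4.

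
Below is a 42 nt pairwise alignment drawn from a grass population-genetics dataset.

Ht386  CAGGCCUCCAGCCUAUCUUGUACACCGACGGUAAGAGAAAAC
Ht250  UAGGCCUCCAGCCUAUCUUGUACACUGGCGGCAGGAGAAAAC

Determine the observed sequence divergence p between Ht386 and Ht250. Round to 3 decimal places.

The sequences differ at positions 1 (C/U), 26 (C/U), 28 (A/G), 32 (U/C), 34 (A/G).
There are 5 differences over 42 sites, so p = 5/42 = 0.119.

0.119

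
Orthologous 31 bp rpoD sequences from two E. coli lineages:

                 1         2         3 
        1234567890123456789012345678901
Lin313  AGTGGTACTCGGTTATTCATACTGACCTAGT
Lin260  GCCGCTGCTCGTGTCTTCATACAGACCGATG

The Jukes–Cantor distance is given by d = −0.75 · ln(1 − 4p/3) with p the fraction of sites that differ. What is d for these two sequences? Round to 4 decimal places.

0.5445

Differing sites — 1:A/G; 2:G/C; 3:T/C; 5:G/C; 7:A/G; 12:G/T; 13:T/G; 15:A/C; 23:T/A; 28:T/G; 30:G/T; 31:T/G.
p = 12/31 = 0.387097.
d = −0.75 · ln(1 − (4/3)·0.387097) = −0.75 · ln(0.483871) = −0.75 · (-0.725937) = 0.5445.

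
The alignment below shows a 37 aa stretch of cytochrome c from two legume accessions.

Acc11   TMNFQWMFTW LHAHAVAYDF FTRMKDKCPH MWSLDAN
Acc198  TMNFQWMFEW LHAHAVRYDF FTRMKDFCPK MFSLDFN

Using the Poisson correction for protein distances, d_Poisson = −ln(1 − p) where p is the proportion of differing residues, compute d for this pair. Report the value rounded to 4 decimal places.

0.1769

Mismatches occur at site 9 (T↔E), site 17 (A↔R), site 27 (K↔F), site 30 (H↔K), site 32 (W↔F), site 36 (A↔F).
p = 6/37 = 0.162162.
d = −ln(1 − 0.162162) = −ln(0.837838) = 0.1769.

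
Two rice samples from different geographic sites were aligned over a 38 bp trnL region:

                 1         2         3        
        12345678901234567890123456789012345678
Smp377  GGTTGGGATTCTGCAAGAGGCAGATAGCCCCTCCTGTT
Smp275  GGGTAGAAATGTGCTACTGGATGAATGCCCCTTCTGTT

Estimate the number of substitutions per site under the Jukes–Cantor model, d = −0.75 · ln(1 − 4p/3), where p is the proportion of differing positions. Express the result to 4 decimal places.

Differing sites — 3:T/G; 5:G/A; 7:G/A; 9:T/A; 11:C/G; 15:A/T; 17:G/C; 18:A/T; 21:C/A; 22:A/T; 25:T/A; 26:A/T; 33:C/T.
p = 13/38 = 0.342105.
d = −0.75 · ln(1 − (4/3)·0.342105) = −0.75 · ln(0.543860) = −0.75 · (-0.609063) = 0.4568.

0.4568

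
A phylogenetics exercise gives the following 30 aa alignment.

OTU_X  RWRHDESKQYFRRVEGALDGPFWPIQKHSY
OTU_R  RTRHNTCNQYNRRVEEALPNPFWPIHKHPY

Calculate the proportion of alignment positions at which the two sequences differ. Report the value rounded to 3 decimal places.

Mismatches occur at site 2 (W↔T), site 5 (D↔N), site 6 (E↔T), site 7 (S↔C), site 8 (K↔N), site 11 (F↔N), site 16 (G↔E), site 19 (D↔P), site 20 (G↔N), site 26 (Q↔H), site 29 (S↔P).
There are 11 differences over 30 sites, so p = 11/30 = 0.367.

0.367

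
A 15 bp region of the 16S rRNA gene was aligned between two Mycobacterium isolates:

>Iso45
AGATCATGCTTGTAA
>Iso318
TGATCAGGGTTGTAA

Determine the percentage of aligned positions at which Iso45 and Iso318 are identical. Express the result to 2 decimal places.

80.00%

Mismatches occur at site 1 (A↔T), site 7 (T↔G), site 9 (C↔G).
12 of the 15 sites match, so the percent identity is 12/15 × 100 = 80.00%.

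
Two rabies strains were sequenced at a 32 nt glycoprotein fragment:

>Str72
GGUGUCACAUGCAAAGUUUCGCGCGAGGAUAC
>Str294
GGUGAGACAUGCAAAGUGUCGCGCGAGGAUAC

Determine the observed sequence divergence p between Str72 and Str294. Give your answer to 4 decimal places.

Mismatches occur at site 5 (U→A), site 6 (C→G), site 18 (U→G).
There are 3 differences over 32 sites, so p = 3/32 = 0.0938.

0.0938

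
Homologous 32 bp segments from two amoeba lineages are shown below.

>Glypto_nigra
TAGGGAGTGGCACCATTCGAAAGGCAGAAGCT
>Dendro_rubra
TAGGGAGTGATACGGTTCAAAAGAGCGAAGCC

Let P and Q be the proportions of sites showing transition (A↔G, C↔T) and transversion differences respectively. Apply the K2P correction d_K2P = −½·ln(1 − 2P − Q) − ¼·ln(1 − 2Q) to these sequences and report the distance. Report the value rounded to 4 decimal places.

0.3682

The sequences differ at positions 10 (G/A, transition), 11 (C/T, transition), 14 (C/G, transversion), 15 (A/G, transition), 19 (G/A, transition), 24 (G/A, transition), 25 (C/G, transversion), 26 (A/C, transversion), 32 (T/C, transition).
Of the 9 differences, 6 transitions and 3 transversions over 32 sites: P = 6/32 = 0.187500, Q = 3/32 = 0.093750.
d = −0.5·ln(0.531250) − 0.25·ln(0.812500) = −0.5·(-0.632523) − 0.25·(-0.207639) = 0.3682.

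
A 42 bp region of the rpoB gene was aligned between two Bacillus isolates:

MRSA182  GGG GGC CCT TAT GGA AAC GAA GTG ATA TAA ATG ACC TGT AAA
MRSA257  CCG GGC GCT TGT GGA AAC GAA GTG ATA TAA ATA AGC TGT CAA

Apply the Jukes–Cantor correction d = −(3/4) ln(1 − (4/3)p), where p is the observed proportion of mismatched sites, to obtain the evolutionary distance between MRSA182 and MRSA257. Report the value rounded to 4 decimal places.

0.1885

The sequences differ at positions 1 (G/C), 2 (G/C), 7 (C/G), 11 (A/G), 33 (G/A), 35 (C/G), 40 (A/C).
p = 7/42 = 0.166667.
d = −0.75 · ln(1 − (4/3)·0.166667) = −0.75 · ln(0.777777) = −0.75 · (-0.251315) = 0.1885.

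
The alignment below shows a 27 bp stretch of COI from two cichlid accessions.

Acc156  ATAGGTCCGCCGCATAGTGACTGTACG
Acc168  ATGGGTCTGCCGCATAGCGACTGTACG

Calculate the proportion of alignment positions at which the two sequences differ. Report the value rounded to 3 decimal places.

0.111

Mismatches occur at site 3 (A↔G), site 8 (C↔T), site 18 (T↔C).
There are 3 differences over 27 sites, so p = 3/27 = 0.111.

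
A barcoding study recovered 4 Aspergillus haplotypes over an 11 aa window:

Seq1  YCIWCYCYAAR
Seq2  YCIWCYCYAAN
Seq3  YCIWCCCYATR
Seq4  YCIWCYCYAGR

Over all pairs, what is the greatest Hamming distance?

Pairwise Hamming distances:
  Seq1 vs Seq2: 1
  Seq1 vs Seq3: 2
  Seq1 vs Seq4: 1
  Seq2 vs Seq3: 3
  Seq2 vs Seq4: 2
  Seq3 vs Seq4: 2
The largest is 3, between Seq2 and Seq3.

3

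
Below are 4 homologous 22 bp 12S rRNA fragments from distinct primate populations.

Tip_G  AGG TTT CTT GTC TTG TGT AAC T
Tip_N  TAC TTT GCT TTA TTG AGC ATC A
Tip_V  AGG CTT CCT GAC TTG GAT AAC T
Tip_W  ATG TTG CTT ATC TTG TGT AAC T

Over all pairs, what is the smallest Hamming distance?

3

Pairwise Hamming distances:
  Tip_G vs Tip_N: 11
  Tip_G vs Tip_V: 5
  Tip_G vs Tip_W: 3
  Tip_N vs Tip_V: 13
  Tip_N vs Tip_W: 12
  Tip_V vs Tip_W: 8
The smallest is 3, between Tip_G and Tip_W.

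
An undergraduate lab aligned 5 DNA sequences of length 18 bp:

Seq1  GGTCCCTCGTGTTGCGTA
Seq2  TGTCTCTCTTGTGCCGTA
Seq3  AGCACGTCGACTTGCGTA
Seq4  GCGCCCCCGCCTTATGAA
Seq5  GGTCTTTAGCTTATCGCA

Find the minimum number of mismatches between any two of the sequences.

Pairwise Hamming distances:
  Seq1 vs Seq2: 5
  Seq1 vs Seq3: 6
  Seq1 vs Seq4: 8
  Seq1 vs Seq5: 8
  Seq2 vs Seq3: 10
  Seq2 vs Seq4: 12
  Seq2 vs Seq5: 9
  Seq3 vs Seq4: 10
  Seq3 vs Seq5: 11
  Seq4 vs Seq5: 11
The smallest is 5, between Seq1 and Seq2.

5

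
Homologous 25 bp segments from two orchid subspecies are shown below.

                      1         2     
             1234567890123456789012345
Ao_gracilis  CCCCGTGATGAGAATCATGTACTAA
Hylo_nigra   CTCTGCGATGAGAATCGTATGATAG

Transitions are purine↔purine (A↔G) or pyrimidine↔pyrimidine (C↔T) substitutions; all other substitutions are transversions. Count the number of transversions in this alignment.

1

Mismatches occur at site 2 (C/T, transition), site 4 (C/T, transition), site 6 (T/C, transition), site 17 (A/G, transition), site 19 (G/A, transition), site 21 (A/G, transition), site 22 (C/A, transversion), site 25 (A/G, transition).
Of the 8 differences, 7 transitions and 1 transversion, so the answer is 1.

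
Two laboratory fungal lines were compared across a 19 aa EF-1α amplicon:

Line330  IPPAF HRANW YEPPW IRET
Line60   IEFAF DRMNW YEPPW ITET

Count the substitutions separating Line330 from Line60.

5

The sequences differ at positions 2 (P/E), 3 (P/F), 6 (H/D), 8 (A/M), 17 (R/T).
That gives 5 mismatches out of 19 aligned sites, so the Hamming distance is 5.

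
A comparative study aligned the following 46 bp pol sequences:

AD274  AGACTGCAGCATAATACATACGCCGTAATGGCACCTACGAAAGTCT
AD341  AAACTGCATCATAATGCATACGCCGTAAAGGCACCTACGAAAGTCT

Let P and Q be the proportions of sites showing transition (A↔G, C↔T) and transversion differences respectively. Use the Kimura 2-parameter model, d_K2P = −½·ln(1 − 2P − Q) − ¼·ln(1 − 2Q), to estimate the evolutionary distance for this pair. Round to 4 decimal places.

0.0926

Differing sites — 2:G/A (Ti); 9:G/T (Tv); 16:A/G (Ti); 29:T/A (Tv).
Of the 4 differences, 2 transitions and 2 transversions over 46 sites: P = 2/46 = 0.043478, Q = 2/46 = 0.043478.
d = −0.5·ln(0.869566) − 0.25·ln(0.913044) = −0.5·(-0.139761) − 0.25·(-0.090971) = 0.0926.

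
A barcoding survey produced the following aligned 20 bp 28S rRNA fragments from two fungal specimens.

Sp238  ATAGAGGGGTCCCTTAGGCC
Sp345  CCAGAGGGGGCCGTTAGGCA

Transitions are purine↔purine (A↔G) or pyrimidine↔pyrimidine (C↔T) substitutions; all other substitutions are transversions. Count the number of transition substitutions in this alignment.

1

The sequences differ at positions 1 (A/C, transversion), 2 (T/C, transition), 10 (T/G, transversion), 13 (C/G, transversion), 20 (C/A, transversion).
Of the 5 differences, 1 transition and 4 transversions, so the answer is 1.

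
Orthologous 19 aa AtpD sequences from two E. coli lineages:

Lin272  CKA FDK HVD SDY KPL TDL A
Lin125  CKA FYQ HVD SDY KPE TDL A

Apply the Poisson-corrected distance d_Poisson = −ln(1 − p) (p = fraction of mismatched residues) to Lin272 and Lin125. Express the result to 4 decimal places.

0.1719

The sequences differ at positions 5 (D/Y), 6 (K/Q), 15 (L/E).
p = 3/19 = 0.157895.
d = −ln(1 − 0.157895) = −ln(0.842105) = 0.1719.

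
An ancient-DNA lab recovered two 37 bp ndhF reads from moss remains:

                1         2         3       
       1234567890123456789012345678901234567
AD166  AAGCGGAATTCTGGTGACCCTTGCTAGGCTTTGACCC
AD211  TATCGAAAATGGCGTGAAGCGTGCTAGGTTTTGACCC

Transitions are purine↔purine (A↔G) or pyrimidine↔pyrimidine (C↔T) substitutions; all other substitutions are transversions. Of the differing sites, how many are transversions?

9

The sequences differ at positions 1 (A/T, transversion), 3 (G/T, transversion), 6 (G/A, transition), 9 (T/A, transversion), 11 (C/G, transversion), 12 (T/G, transversion), 13 (G/C, transversion), 18 (C/A, transversion), 19 (C/G, transversion), 21 (T/G, transversion), 29 (C/T, transition).
Of the 11 differences, 2 transitions and 9 transversions, so the answer is 9.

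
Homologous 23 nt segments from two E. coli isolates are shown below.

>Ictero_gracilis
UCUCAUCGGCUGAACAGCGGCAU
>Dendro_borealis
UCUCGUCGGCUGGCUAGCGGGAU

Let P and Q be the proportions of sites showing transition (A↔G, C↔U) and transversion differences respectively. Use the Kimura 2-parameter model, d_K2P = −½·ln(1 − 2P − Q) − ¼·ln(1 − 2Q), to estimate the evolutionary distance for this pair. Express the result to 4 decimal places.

Differing sites — 5:A/G (Ti); 13:A/G (Ti); 14:A/C (Tv); 15:C/U (Ti); 21:C/G (Tv).
Of the 5 differences, 3 transitions and 2 transversions over 23 sites: P = 3/23 = 0.130435, Q = 2/23 = 0.086957.
d = −0.5·ln(0.652173) − 0.25·ln(0.826086) = −0.5·(-0.427445) − 0.25·(-0.191056) = 0.2615.

0.2615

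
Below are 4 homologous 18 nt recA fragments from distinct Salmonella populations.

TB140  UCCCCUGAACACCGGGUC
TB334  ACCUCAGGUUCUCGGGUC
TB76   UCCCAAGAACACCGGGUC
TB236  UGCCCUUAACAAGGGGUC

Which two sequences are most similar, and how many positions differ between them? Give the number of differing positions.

Pairwise Hamming distances:
  TB140 vs TB334: 8
  TB140 vs TB76: 2
  TB140 vs TB236: 4
  TB334 vs TB76: 8
  TB334 vs TB236: 11
  TB76 vs TB236: 6
The smallest is 2, between TB140 and TB76.

2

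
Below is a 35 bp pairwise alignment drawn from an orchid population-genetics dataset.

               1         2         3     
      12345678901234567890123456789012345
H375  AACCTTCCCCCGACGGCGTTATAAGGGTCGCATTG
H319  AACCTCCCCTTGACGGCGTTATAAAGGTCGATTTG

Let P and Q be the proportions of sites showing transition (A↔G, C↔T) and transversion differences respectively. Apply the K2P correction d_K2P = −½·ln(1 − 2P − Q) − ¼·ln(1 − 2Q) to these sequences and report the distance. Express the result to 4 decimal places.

0.1986

Mismatches occur at site 6 (T/C, transition), site 10 (C/T, transition), site 11 (C/T, transition), site 25 (G/A, transition), site 31 (C/A, transversion), site 32 (A/T, transversion).
Of the 6 differences, 4 transitions and 2 transversions over 35 sites: P = 4/35 = 0.114286, Q = 2/35 = 0.057143.
d = −0.5·ln(0.714285) − 0.25·ln(0.885714) = −0.5·(-0.336473) − 0.25·(-0.121361) = 0.1986.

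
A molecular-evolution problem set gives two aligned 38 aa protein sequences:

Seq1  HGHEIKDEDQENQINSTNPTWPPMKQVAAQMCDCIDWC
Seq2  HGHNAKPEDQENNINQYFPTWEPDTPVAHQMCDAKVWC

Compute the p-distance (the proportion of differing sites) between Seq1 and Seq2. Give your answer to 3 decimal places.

0.395

Differing sites — 4:E/N; 5:I/A; 7:D/P; 13:Q/N; 16:S/Q; 17:T/Y; 18:N/F; 22:P/E; 24:M/D; 25:K/T; 26:Q/P; 29:A/H; 34:C/A; 35:I/K; 36:D/V.
There are 15 differences over 38 sites, so p = 15/38 = 0.395.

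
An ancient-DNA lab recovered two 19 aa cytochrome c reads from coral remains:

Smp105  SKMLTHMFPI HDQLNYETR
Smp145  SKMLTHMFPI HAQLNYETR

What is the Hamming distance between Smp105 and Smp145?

Differing sites — 12:D/A.
That gives 1 mismatch out of 19 aligned sites, so the Hamming distance is 1.

1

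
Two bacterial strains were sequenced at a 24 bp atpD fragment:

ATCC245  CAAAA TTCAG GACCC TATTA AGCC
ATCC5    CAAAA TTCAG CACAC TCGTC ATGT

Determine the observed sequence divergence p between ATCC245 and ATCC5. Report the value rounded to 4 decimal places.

The sequences differ at positions 11 (G/C), 14 (C/A), 17 (A/C), 18 (T/G), 20 (A/C), 22 (G/T), 23 (C/G), 24 (C/T).
There are 8 differences over 24 sites, so p = 8/24 = 0.3333.

0.3333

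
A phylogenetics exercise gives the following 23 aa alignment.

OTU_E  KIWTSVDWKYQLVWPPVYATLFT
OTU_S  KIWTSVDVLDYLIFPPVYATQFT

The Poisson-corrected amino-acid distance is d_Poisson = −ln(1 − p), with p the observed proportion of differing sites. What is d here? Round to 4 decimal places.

The sequences differ at positions 8 (W/V), 9 (K/L), 10 (Y/D), 11 (Q/Y), 13 (V/I), 14 (W/F), 21 (L/Q).
p = 7/23 = 0.304348.
d = −ln(1 − 0.304348) = −ln(0.695652) = 0.3629.

0.3629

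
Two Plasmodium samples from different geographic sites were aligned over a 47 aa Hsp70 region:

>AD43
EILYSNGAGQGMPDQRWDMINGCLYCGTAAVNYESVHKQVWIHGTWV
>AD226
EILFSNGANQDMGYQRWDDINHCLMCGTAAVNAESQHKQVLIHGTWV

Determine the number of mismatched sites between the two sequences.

11

The sequences differ at positions 4 (Y/F), 9 (G/N), 11 (G/D), 13 (P/G), 14 (D/Y), 19 (M/D), 22 (G/H), 25 (Y/M), 33 (Y/A), 36 (V/Q), 41 (W/L).
That gives 11 mismatches out of 47 aligned sites, so the Hamming distance is 11.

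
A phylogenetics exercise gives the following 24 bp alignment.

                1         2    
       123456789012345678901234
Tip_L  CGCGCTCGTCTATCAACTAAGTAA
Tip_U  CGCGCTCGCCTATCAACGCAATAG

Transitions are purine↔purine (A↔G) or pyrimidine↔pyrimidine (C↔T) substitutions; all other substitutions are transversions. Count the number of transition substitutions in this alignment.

Differing sites — 9:T/C (Ti); 18:T/G (Tv); 19:A/C (Tv); 21:G/A (Ti); 24:A/G (Ti).
Of the 5 differences, 3 transitions and 2 transversions, so the answer is 3.

3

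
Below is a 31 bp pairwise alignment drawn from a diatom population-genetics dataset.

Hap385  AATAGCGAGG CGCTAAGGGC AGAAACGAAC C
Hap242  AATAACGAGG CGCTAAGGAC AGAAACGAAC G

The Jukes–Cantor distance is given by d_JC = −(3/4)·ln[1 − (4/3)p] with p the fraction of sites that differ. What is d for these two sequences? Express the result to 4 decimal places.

Differing sites — 5:G/A; 19:G/A; 31:C/G.
p = 3/31 = 0.096774.
d = −0.75 · ln(1 − (4/3)·0.096774) = −0.75 · ln(0.870968) = −0.75 · (-0.138150) = 0.1036.

0.1036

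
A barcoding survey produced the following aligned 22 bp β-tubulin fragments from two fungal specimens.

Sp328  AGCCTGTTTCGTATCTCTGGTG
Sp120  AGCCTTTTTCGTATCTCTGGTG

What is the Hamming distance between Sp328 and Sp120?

1

The sequences differ at position 6 (G/T).
That gives 1 mismatch out of 22 aligned sites, so the Hamming distance is 1.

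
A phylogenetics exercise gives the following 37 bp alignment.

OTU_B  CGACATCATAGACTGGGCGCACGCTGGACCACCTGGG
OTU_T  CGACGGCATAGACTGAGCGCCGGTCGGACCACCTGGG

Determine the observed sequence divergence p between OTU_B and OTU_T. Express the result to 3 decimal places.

The sequences differ at positions 5 (A/G), 6 (T/G), 16 (G/A), 21 (A/C), 22 (C/G), 24 (C/T), 25 (T/C).
There are 7 differences over 37 sites, so p = 7/37 = 0.189.

0.189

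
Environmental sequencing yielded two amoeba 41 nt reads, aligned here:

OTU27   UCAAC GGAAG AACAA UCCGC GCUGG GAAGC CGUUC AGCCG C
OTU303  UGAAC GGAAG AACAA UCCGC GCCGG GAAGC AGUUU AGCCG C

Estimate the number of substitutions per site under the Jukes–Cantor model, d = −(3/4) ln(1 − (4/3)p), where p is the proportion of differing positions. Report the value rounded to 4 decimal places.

0.1045

Mismatches occur at site 2 (C↔G), site 23 (U↔C), site 31 (C↔A), site 35 (C↔U).
p = 4/41 = 0.097561.
d = −0.75 · ln(1 − (4/3)·0.097561) = −0.75 · ln(0.869919) = −0.75 · (-0.139355) = 0.1045.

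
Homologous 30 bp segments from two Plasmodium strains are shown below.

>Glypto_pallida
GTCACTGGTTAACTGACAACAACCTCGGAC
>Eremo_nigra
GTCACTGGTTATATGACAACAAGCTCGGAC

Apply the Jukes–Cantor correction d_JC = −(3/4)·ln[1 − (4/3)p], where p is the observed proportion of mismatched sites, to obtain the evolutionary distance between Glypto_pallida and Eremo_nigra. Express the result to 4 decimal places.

The sequences differ at positions 12 (A/T), 13 (C/A), 23 (C/G).
p = 3/30 = 0.100000.
d = −0.75 · ln(1 − (4/3)·0.100000) = −0.75 · ln(0.866667) = −0.75 · (-0.143100) = 0.1073.

0.1073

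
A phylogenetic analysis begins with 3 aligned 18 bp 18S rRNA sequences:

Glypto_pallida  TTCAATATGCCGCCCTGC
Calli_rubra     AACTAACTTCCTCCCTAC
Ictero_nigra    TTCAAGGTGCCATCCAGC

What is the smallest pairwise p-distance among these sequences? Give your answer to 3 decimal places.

Pairwise Hamming distances:
  Glypto_pallida vs Calli_rubra: 8
  Glypto_pallida vs Ictero_nigra: 5
  Calli_rubra vs Ictero_nigra: 10
The smallest is 5 mismatches, between Glypto_pallida and Ictero_nigra; p = 5/18 = 0.278.

0.278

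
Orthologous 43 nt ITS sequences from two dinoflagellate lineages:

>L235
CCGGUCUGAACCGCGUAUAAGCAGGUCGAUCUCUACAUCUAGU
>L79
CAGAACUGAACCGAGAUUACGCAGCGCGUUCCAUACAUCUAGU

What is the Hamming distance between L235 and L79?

12

Mismatches occur at site 2 (C→A), site 4 (G→A), site 5 (U→A), site 14 (C→A), site 16 (U→A), site 17 (A→U), site 20 (A→C), site 25 (G→C), site 26 (U→G), site 29 (A→U), site 32 (U→C), site 33 (C→A).
That gives 12 mismatches out of 43 aligned sites, so the Hamming distance is 12.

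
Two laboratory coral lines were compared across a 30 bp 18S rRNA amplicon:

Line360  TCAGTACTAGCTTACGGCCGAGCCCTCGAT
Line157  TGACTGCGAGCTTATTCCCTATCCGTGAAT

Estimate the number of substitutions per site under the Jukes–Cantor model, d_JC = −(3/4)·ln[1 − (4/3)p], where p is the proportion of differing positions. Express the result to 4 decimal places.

Mismatches occur at site 2 (C/G), site 4 (G/C), site 6 (A/G), site 8 (T/G), site 15 (C/T), site 16 (G/T), site 17 (G/C), site 20 (G/T), site 22 (G/T), site 25 (C/G), site 27 (C/G), site 28 (G/A).
p = 12/30 = 0.400000.
d = −0.75 · ln(1 − (4/3)·0.400000) = −0.75 · ln(0.466667) = −0.75 · (-0.762139) = 0.5716.

0.5716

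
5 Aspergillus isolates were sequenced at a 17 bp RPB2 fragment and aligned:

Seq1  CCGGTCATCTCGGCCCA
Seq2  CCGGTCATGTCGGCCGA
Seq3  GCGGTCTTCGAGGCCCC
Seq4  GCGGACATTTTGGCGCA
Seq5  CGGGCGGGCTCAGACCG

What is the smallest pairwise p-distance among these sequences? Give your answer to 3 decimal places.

Pairwise Hamming distances:
  Seq1 vs Seq2: 2
  Seq1 vs Seq3: 5
  Seq1 vs Seq4: 5
  Seq1 vs Seq5: 8
  Seq2 vs Seq3: 7
  Seq2 vs Seq4: 6
  Seq2 vs Seq5: 10
  Seq3 vs Seq4: 7
  Seq3 vs Seq5: 11
  Seq4 vs Seq5: 12
The smallest is 2 mismatches, between Seq1 and Seq2; p = 2/17 = 0.118.

0.118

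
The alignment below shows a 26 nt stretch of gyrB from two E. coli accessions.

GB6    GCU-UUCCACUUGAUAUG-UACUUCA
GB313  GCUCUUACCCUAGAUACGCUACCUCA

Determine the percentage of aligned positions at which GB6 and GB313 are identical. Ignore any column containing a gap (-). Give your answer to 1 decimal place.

79.2%

Excluding the 2 gap columns leaves 24 comparable sites.
Differing sites — 7:C/A; 9:A/C; 12:U/A; 17:U/C; 23:U/C.
19 of the 24 comparable sites match, so the percent identity is 19/24 × 100 = 79.2%.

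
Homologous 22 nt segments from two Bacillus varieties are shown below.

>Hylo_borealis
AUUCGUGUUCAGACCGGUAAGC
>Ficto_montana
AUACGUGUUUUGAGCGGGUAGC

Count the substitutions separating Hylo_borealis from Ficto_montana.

Mismatches occur at site 3 (U/A), site 10 (C/U), site 11 (A/U), site 14 (C/G), site 18 (U/G), site 19 (A/U).
That gives 6 mismatches out of 22 aligned sites, so the Hamming distance is 6.

6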